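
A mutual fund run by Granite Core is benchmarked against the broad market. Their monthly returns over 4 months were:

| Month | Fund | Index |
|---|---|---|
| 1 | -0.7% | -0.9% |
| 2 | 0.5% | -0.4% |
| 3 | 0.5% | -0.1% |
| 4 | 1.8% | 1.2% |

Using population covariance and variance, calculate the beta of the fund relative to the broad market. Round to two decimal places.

r̄p = 0.5250%,  r̄m = -0.0500%
Cov = Σ(rp − r̄p)(rm − r̄m) / 4 = 0.6613
Var(rm) = Σ(rm − r̄m)² / 4 = 0.6025
β = Cov / Var = 0.6613 / 0.6025 = 1.0976

1.10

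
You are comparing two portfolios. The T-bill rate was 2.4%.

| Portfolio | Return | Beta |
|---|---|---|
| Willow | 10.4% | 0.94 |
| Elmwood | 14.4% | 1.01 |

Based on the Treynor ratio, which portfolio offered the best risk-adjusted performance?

Willow: Treynor = (10.4% − 2.4%) / 0.94 = 8.511
Elmwood: Treynor = (14.4% − 2.4%) / 1.01 = 11.881
Highest: Elmwood (11.881).

Elmwood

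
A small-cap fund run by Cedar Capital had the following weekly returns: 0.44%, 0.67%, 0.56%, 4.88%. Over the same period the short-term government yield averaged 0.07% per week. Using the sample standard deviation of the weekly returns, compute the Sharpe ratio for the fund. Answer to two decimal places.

r̄ = (0.44 + 0.67 + 0.56 + 4.88) / 4 = 6.550 / 4 = 1.6375%
Σ(r − r̄)² = (0.44 − 1.6375)² + (0.67 − 1.6375)² + (0.56 − 1.6375)² + … = 14.0449
σ = √[14.0449 / 3] = 2.1637%
Sharpe = (r̄ − rf) / σ = (1.6375 − 0.07) / 2.1637 = 1.5675 / 2.1637 = 0.7245

0.72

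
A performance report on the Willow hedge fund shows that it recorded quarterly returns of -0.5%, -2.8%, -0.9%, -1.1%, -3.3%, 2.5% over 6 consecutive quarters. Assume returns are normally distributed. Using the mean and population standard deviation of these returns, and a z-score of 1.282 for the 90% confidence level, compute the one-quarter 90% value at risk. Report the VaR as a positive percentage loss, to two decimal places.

3.42

μ = (-0.5 − 2.8 − 0.9 − 1.1 − 3.3 + 2.5) / 6 = -6.10 / 6 = -1.0167%
Population σ = √[Σ(r − μ)² / 6] = √[21.0483 / 6] = √3.5081 = 1.8730%
VaR = −(μ − z·σ) = −(-1.0167 − 1.282 × 1.8730) = −(-3.4179) = 3.4179%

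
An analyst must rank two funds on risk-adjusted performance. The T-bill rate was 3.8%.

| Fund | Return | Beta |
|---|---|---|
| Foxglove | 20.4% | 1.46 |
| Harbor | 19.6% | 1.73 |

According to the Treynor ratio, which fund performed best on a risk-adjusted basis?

Foxglove: Treynor = (20.4% − 3.8%) / 1.46 = 11.370
Harbor: Treynor = (19.6% − 3.8%) / 1.73 = 9.133
Highest: Foxglove (11.370).

Foxglove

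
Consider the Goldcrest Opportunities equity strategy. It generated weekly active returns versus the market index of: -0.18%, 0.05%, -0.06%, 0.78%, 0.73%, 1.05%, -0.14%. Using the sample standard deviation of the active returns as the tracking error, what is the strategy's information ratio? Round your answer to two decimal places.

r̄ = (-0.18 + 0.05 − 0.06 + 0.78 + 0.73 + 1.05 − 0.14) / 7 = 2.230 / 7 = 0.3186%
Sample std dev = √[1.5915 / 6] = 0.5150%
IR = r̄ / tracking error = 0.3186 / 0.5150 = 0.6186

0.62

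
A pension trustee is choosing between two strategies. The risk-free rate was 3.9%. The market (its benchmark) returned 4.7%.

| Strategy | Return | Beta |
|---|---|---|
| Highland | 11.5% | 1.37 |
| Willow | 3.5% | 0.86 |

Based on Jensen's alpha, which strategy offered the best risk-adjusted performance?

Highland

Highland: α = 11.5% − [3.9% + 1.37 × (4.7% − 3.9%)] = 6.504
Willow: α = 3.5% − [3.9% + 0.86 × (4.7% − 3.9%)] = -1.088
Highest: Highland (6.504).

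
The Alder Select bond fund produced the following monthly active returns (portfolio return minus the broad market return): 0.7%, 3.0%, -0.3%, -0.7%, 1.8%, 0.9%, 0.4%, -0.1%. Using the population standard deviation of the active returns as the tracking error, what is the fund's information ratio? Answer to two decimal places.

r̄ = (0.7 + 3 − 0.3 − 0.7 + 1.8 + 0.9 + 0.4 − 0.1) / 8 = 0.7125%
Population σ = √[Σ(r − r̄)² / 8] = √[10.2288 / 8] = √1.2786 = 1.1308%
IR = r̄ / tracking error = 0.7125 / 1.1308 = 0.6301

0.63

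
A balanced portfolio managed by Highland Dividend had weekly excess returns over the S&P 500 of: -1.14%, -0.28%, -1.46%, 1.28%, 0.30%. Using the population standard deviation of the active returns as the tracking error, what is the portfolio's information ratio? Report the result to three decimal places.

Mean return r̄ = -1.300 / 5 = -0.2600%
Σ(r − r̄)² = (-1.14 − (-0.2600))² + (-0.28 − (-0.2600))² + … = 4.9000
population σ = √(4.9000 / 5) = √0.9800 = 0.9899%
IR = r̄ / tracking error = -0.2600 / 0.9899 = -0.2627

-0.263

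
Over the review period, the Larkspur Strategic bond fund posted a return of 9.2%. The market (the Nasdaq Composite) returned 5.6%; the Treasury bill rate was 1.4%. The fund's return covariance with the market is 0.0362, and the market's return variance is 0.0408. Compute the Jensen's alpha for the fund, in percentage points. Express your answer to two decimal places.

4.07

β = Cov / Var = 0.0362 / 0.0408 = 0.8873
E[R] = Rf + β(Rm − Rf) = 1.4% + 0.8873 × (5.6% − 1.4%) = 5.1267%
α = Rp − E[R] = 9.2% − 5.1267% = 4.0733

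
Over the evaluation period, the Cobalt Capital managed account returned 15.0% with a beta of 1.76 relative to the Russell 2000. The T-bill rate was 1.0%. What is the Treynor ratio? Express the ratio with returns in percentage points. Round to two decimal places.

Treynor = (Rp − Rf) / β = (15.0% − 1.0%) / 1.76 = 14.00 / 1.76 = 7.9545

7.95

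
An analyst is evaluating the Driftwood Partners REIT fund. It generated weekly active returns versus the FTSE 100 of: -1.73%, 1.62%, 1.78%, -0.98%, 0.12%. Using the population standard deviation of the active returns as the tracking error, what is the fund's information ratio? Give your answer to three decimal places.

Mean return r̄ = 0.810 / 5 = 0.1620%
Population std dev = √[9.6293 / 5] = 1.3878%
IR = r̄ / tracking error = 0.1620 / 1.3878 = 0.1167

0.117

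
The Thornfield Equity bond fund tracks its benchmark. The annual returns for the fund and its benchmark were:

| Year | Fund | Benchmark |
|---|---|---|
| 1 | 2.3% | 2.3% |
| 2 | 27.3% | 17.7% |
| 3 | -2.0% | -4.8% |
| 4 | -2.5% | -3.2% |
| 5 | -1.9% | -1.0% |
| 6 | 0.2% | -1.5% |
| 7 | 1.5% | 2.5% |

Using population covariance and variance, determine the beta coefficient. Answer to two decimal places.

1.38

r̄p = 3.5571%,  r̄m = 1.7143%
Cov = Σ(rp − r̄p)(rm − r̄m) / 7 = 66.9663
Var(rm) = Σ(rm − r̄m)² / 7 = 48.6841
β = Cov / Var = 66.9663 / 48.6841 = 1.3755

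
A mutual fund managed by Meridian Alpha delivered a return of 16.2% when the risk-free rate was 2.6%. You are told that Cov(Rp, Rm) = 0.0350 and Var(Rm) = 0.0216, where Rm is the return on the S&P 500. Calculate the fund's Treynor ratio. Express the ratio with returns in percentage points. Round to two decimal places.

8.39

β = Cov / Var = 0.0350 / 0.0216 = 1.6204
Treynor = (Rp − Rf) / β = (16.2% − 2.6%) / 1.6204 = 13.60 / 1.6204 = 8.3930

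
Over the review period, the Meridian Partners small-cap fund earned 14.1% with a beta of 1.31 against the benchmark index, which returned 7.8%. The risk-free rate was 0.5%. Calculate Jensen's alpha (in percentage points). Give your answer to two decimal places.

4.04

CAPM expected return = Rf + β(Rm − Rf) = 0.5% + 1.31 × (7.8% − 0.5%) = 0.5 + 1.31 × 7.30 = 10.0630%
Jensen's α = Rp − E[R] = 14.1% − 10.0630% = 4.0370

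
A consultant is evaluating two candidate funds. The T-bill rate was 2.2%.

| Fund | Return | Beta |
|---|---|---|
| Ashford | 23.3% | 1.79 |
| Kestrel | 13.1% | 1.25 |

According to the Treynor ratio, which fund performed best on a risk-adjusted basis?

Ashford: Treynor = (23.3% − 2.2%) / 1.79 = 11.788
Kestrel: Treynor = (13.1% − 2.2%) / 1.25 = 8.720
Highest: Ashford (11.788).

Ashford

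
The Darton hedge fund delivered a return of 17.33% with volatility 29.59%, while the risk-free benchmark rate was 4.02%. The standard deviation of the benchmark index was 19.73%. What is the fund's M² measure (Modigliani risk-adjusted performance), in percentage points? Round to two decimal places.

12.89

Sharpe = (Rp − Rf) / σp = (17.33% − 4.02%) / 29.59% = 0.4498
M² = Rf + Sharpe × σm = 4.02% + 0.4498 × 19.73% = 12.8946%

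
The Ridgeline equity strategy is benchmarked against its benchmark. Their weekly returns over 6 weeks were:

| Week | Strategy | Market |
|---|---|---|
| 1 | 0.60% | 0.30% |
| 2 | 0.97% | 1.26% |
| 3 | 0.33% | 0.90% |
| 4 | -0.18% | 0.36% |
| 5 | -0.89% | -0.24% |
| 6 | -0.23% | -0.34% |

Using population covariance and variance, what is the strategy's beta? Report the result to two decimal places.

r̄p = 0.1000%,  r̄m = 0.3733%
Cov = Σ(rp − r̄p)(rm − r̄m) / 6 = 0.2837
Var(rm) = Σ(rm − r̄m)² / 6 = 0.3257
β = Cov / Var = 0.2837 / 0.3257 = 0.8710

0.87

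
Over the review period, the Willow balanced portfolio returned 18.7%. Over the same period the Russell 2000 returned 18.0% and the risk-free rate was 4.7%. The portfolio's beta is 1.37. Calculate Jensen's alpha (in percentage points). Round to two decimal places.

-4.22

CAPM expected return = Rf + β(Rm − Rf) = 4.7% + 1.37 × (18.0% − 4.7%) = 4.7 + 1.37 × 13.30 = 22.9210%
Jensen's α = Rp − E[R] = 18.7% − 22.9210% = -4.2210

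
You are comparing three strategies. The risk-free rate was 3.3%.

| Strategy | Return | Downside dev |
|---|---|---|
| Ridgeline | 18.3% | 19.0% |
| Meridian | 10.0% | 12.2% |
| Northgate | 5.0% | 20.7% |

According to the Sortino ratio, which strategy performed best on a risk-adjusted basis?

Ridgeline

Ridgeline: Sortino ratio = (18.3% − 3.3%) / 19.0% = 0.789
Meridian: Sortino ratio = (10.0% − 3.3%) / 12.2% = 0.549
Northgate: Sortino ratio = (5.0% − 3.3%) / 20.7% = 0.082
Highest: Ridgeline (0.789).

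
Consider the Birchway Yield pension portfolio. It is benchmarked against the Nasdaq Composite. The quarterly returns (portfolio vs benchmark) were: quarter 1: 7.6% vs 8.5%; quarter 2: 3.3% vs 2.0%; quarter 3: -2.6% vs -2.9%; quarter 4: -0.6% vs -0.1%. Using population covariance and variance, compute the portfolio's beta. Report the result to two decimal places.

r̄p = 1.9250%,  r̄m = 1.8750%
Cov = Σ(rp − r̄p)(rm − r̄m) / 4 = 16.0906
Var(rm) = Σ(rm − r̄m)² / 4 = 17.6519
β = Cov / Var = 16.0906 / 17.6519 = 0.9116

0.91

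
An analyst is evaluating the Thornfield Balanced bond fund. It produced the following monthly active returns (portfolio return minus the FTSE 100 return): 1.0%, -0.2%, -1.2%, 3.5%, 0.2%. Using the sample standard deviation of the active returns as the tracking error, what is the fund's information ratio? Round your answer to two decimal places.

r̄ = (1 − 0.2 − 1.2 + 3.5 + 0.2) / 5 = 3.30 / 5 = 0.6600%
Σ(r − r̄)² = (1 − 0.6600)² + (-0.2 − 0.6600)² + (-1.2 − 0.6600)² + … = 12.5920
sample σ = √(12.5920 / 4) = √3.1480 = 1.7743%
IR = r̄ / tracking error = 0.6600 / 1.7743 = 0.3720

0.37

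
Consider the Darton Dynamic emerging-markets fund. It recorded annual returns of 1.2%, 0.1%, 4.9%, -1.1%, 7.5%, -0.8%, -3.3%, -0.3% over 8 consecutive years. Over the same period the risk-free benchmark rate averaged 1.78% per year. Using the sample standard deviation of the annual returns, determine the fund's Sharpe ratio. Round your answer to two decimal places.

μ = (1.2 + 0.1 + 4.9 − 1.1 + 7.5 − 0.8 − 3.3 − 0.3) / 8 = 8.20 / 8 = 1.0250%
Σ(r − μ)² = 86.1350; sample σ = √(86.1350/7) = 3.5078%
Sharpe = (μ − rf) / σ = (1.0250 − 1.78) / 3.5078 = -0.7550 / 3.5078 = -0.2152

-0.22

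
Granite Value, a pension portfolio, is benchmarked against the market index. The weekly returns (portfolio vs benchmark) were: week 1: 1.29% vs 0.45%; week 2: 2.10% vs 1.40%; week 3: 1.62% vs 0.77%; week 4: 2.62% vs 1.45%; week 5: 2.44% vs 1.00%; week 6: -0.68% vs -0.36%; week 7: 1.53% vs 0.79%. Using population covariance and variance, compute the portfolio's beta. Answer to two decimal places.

1.69

r̄p = 1.5600%,  r̄m = 0.7857%
Cov = Σ(rp − r̄p)(rm − r̄m) / 7 = 0.5543
Var(rm) = Σ(rm − r̄m)² / 7 = 0.3272
β = Cov / Var = 0.5543 / 0.3272 = 1.6941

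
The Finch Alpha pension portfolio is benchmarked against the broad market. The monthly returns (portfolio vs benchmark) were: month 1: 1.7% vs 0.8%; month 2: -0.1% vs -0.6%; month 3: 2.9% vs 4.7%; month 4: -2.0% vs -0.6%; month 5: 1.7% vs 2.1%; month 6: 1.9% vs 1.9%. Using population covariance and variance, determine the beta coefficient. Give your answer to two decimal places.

0.75

r̄p = 1.0167%,  r̄m = 1.3833%
Cov = Σ(rp − r̄p)(rm − r̄m) / 6 = 2.4986
Var(rm) = Σ(rm − r̄m)² / 6 = 3.3314
β = Cov / Var = 2.4986 / 3.3314 = 0.7500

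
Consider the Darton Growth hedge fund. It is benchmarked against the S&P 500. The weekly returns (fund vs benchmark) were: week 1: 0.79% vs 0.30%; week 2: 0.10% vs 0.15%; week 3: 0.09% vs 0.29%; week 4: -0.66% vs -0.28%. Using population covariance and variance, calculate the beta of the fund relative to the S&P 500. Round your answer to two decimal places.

r̄p = 0.0800%,  r̄m = 0.1150%
Cov = Σ(rp − r̄p)(rm − r̄m) / 4 = 0.1065
Var(rm) = Σ(rm − r̄m)² / 4 = 0.0555
β = Cov / Var = 0.1065 / 0.0555 = 1.9189

1.92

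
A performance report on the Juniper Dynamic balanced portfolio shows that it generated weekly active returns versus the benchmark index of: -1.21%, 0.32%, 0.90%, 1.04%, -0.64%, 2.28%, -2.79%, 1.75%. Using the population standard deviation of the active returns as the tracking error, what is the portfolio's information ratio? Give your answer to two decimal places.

0.13

r̄ = (-1.21 + 0.32 + 0.9 + 1.04 − 0.64 + 2.28 − 2.79 + 1.75) / 8 = 0.2063%
Population std dev = √[19.5724 / 8] = 1.5641%
IR = r̄ / tracking error = 0.2063 / 1.5641 = 0.1319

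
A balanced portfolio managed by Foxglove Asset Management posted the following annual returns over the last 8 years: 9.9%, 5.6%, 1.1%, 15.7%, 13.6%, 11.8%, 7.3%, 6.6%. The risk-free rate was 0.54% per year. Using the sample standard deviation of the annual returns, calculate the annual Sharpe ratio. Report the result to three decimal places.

r̄ = (9.9 + 5.6 + 1.1 + 15.7 + 13.6 + 11.8 + 7.3 + 6.6) / 8 = 8.9500%
Σ(r − r̄)² = 157.3000; sample σ = √(157.3000/7) = 4.7404%
Sharpe = (r̄ − rf) / σ = (8.9500 − 0.54) / 4.7404 = 8.4100 / 4.7404 = 1.7741

1.774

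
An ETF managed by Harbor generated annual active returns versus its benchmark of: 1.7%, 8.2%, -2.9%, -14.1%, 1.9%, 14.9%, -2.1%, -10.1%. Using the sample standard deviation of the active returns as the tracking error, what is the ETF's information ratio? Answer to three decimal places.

-0.034

Mean return r̄ = -2.50 / 8 = -0.3125%
Sample σ = √[Σ(r − r̄)² / 7] = √[608.6088 / 7] = √86.9441 = 9.3244%
IR = r̄ / tracking error = -0.3125 / 9.3244 = -0.0335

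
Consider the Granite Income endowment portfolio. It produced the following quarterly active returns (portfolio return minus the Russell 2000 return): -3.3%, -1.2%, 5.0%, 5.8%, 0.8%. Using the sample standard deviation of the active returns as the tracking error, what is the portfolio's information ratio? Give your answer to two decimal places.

0.36

Mean return r̄ = 7.10 / 5 = 1.4200%
Σ(r − r̄)² = (-3.3 − 1.4200)² + (-1.2 − 1.4200)² + … = 61.5280
sample σ = √(61.5280 / 4) = √15.3820 = 3.9220%
IR = r̄ / tracking error = 1.4200 / 3.9220 = 0.3621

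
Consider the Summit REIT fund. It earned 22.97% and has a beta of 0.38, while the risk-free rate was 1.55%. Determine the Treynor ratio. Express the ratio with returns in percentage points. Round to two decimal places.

56.37

Treynor = (Rp − Rf) / β = (22.97% − 1.55%) / 0.38 = 21.42 / 0.38 = 56.3684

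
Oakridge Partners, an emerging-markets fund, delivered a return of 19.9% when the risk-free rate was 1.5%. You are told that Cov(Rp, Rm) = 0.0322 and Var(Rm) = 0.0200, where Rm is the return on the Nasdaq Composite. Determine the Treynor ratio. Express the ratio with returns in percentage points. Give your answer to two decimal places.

11.43

β = Cov / Var = 0.0322 / 0.0200 = 1.6100
Treynor = (Rp − Rf) / β = (19.9% − 1.5%) / 1.6100 = 18.40 / 1.6100 = 11.4286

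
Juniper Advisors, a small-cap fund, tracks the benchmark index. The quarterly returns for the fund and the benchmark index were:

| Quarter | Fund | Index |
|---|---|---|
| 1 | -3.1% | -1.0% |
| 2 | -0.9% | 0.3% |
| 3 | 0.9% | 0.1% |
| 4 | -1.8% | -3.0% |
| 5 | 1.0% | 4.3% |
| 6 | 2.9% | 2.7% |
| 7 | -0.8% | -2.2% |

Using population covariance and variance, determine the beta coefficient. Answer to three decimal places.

0.556

r̄p = -0.2571%,  r̄m = 0.1714%
Cov = Σ(rp − r̄p)(rm − r̄m) / 7 = 3.2169
Var(rm) = Σ(rm − r̄m)² / 7 = 5.7878
β = Cov / Var = 3.2169 / 5.7878 = 0.5558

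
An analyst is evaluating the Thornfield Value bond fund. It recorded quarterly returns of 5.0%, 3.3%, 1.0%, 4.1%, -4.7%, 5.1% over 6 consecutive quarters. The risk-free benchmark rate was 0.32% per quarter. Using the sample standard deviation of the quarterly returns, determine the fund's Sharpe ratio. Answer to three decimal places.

Mean return r̄ = 13.80 / 6 = 2.3000%
Σ(r − r̄)² = (5 − 2.3000)² + (3.3 − 2.3000)² + (1 − 2.3000)² + … = 70.0600
sample σ = √(70.0600 / 5) = √14.0120 = 3.7433%
Sharpe = (r̄ − rf) / σ = (2.3000 − 0.32) / 3.7433 = 1.9800 / 3.7433 = 0.5289

0.529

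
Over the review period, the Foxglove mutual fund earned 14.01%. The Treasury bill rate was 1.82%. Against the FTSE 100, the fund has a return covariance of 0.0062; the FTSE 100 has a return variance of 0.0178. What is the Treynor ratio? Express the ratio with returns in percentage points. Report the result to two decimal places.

35.00

β = Cov / Var = 0.0062 / 0.0178 = 0.3483
Treynor = (Rp − Rf) / β = (14.01% − 1.82%) / 0.3483 = 12.19 / 0.3483 = 34.9986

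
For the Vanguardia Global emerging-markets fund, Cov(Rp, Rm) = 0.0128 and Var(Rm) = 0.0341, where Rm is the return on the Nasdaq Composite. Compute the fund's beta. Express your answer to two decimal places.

0.38

β = Cov(Rp, Rm) / Var(Rm) = 0.0128 / 0.0341 = 0.3754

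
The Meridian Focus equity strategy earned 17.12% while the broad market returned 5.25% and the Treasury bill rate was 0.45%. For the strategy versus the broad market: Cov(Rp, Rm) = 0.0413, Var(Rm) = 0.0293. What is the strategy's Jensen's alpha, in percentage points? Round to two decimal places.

β = Cov / Var = 0.0413 / 0.0293 = 1.4096
E[R] = Rf + β(Rm − Rf) = 0.45% + 1.4096 × (5.25% − 0.45%) = 7.2161%
α = Rp − E[R] = 17.12% − 7.2161% = 9.9039

9.90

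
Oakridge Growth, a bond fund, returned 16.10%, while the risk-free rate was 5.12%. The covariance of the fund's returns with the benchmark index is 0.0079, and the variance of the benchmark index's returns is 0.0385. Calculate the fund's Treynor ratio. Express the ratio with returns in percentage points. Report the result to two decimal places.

β = Cov / Var = 0.0079 / 0.0385 = 0.2052
Treynor = (Rp − Rf) / β = (16.10% − 5.12%) / 0.2052 = 10.98 / 0.2052 = 53.5088

53.51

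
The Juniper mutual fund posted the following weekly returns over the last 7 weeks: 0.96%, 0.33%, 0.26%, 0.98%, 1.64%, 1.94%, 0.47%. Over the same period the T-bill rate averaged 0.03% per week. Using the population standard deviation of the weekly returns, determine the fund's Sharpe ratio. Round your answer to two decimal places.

1.51

r̄ = (0.96 + 0.33 + 0.26 + 0.98 + 1.64 + 1.94 + 0.47) / 7 = 0.9400%
Population σ = √[Σ(r − r̄)² / 7] = √[2.5474 / 7] = √0.3639 = 0.6032%
Sharpe = (r̄ − rf) / σ = (0.9400 − 0.03) / 0.6032 = 0.9100 / 0.6032 = 1.5086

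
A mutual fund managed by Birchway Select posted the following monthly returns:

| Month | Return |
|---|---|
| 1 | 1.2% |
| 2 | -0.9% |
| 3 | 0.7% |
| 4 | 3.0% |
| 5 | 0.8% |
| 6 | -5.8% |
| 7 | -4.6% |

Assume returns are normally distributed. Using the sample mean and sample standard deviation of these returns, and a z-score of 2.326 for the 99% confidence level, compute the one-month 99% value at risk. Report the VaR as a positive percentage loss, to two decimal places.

8.32

r̄ = (1.2 − 0.9 + 0.7 + 3 + 0.8 − 5.8 − 4.6) / 7 = -5.60 / 7 = -0.8000%
Sample σ = √[Σ(r − r̄)² / 6] = √[62.7000 / 6] = √10.4500 = 3.2326%
VaR = −(r̄ − z·σ) = −(-0.8000 − 2.326 × 3.2326) = −(-8.3190) = 8.3190%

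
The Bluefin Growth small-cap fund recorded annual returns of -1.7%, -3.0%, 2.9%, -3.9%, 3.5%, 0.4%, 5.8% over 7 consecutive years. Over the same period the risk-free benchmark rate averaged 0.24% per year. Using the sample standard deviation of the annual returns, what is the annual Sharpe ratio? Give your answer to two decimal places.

0.09

r̄ = (-1.7 − 3 + 2.9 − 3.9 + 3.5 + 0.4 + 5.8) / 7 = 0.5714%
Sample std dev = √[79.2743 / 6] = 3.6349%
Sharpe = (r̄ − rf) / σ = (0.5714 − 0.24) / 3.6349 = 0.3314 / 3.6349 = 0.0912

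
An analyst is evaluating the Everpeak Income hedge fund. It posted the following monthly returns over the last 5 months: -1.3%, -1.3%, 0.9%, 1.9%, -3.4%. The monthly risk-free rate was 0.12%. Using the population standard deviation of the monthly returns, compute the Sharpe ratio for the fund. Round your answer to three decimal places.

r̄ = (-1.3 − 1.3 + 0.9 + 1.9 − 3.4) / 5 = -0.6400%
Population std dev = √[17.3120 / 5] = 1.8608%
Sharpe = (r̄ − rf) / σ = (-0.6400 − 0.12) / 1.8608 = -0.7600 / 1.8608 = -0.4084

-0.408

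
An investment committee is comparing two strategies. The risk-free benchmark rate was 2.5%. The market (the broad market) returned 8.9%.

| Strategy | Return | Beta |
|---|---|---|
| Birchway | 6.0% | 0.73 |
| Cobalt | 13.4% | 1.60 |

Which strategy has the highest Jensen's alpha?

Cobalt

Birchway: α = 6.0% − [2.5% + 0.73 × (8.9% − 2.5%)] = -1.172
Cobalt: α = 13.4% − [2.5% + 1.60 × (8.9% − 2.5%)] = 0.660
Highest: Cobalt (0.660).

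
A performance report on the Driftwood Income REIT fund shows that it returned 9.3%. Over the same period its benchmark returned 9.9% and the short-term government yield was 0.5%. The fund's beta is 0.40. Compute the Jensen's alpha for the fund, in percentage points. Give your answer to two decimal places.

5.04

CAPM expected return = Rf + β(Rm − Rf) = 0.5% + 0.40 × (9.9% − 0.5%) = 0.5 + 0.40 × 9.40 = 4.2600%
Jensen's α = Rp − E[R] = 9.3% − 4.2600% = 5.0400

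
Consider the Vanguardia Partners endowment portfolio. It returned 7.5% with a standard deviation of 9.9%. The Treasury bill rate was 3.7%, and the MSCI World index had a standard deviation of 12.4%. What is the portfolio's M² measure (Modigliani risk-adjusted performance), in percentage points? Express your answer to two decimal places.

Sharpe = (Rp − Rf) / σp = (7.5% − 3.7%) / 9.9% = 0.3838
M² = Rf + Sharpe × σm = 3.7% + 0.3838 × 12.4% = 8.4591%

8.46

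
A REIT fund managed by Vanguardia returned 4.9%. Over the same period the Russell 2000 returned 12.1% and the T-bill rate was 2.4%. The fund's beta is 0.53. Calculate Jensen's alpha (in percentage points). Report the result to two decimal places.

-2.64

CAPM expected return = Rf + β(Rm − Rf) = 2.4% + 0.53 × (12.1% − 2.4%) = 2.4 + 0.53 × 9.70 = 7.5410%
Jensen's α = Rp − E[R] = 4.9% − 7.5410% = -2.6410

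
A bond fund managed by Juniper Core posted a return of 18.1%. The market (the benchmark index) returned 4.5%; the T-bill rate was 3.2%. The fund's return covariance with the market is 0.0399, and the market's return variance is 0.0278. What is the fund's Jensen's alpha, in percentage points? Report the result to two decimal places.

13.03

β = Cov / Var = 0.0399 / 0.0278 = 1.4353
E[R] = Rf + β(Rm − Rf) = 3.2% + 1.4353 × (4.5% − 3.2%) = 5.0659%
α = Rp − E[R] = 18.1% − 5.0659% = 13.0341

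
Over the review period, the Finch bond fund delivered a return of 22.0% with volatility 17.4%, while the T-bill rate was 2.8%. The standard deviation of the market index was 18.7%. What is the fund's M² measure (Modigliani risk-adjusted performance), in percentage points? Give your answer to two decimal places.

23.43

Sharpe = (Rp − Rf) / σp = (22.0% − 2.8%) / 17.4% = 1.1034
M² = Rf + Sharpe × σm = 2.8% + 1.1034 × 18.7% = 23.4336%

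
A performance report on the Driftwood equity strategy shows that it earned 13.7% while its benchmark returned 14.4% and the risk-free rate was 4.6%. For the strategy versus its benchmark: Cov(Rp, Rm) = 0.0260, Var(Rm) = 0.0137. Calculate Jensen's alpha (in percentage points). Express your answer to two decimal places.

-9.50

β = Cov / Var = 0.0260 / 0.0137 = 1.8978
E[R] = Rf + β(Rm − Rf) = 4.6% + 1.8978 × (14.4% − 4.6%) = 23.1984%
α = Rp − E[R] = 13.7% − 23.1984% = -9.4984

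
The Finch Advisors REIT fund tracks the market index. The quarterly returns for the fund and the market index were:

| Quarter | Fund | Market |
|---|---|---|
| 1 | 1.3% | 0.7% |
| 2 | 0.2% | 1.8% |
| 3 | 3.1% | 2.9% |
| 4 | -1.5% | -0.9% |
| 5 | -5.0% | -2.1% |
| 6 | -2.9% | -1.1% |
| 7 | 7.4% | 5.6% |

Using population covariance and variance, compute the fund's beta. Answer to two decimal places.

r̄p = 0.3714%,  r̄m = 0.9857%
Cov = Σ(rp − r̄p)(rm − r̄m) / 7 = 9.1682
Var(rm) = Σ(rm − r̄m)² / 7 = 6.1612
β = Cov / Var = 9.1682 / 6.1612 = 1.4881

1.49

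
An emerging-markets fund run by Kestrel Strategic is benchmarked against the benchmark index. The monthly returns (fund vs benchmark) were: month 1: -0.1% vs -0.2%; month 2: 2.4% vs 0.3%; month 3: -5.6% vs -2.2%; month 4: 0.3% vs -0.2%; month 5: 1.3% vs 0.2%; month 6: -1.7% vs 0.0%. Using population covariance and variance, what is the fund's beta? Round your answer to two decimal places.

r̄p = -0.5667%,  r̄m = -0.3500%
Cov = Σ(rp − r̄p)(rm − r̄m) / 6 = 2.0117
Var(rm) = Σ(rm − r̄m)² / 6 = 0.7192
β = Cov / Var = 2.0117 / 0.7192 = 2.7971

2.80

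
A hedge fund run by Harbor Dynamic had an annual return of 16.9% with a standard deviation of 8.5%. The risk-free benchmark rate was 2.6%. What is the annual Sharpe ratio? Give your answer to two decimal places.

1.68

Sharpe = (Rp − Rf) / σp = (16.9% − 2.6%) / 8.5% = 14.30% / 8.5% = 1.6824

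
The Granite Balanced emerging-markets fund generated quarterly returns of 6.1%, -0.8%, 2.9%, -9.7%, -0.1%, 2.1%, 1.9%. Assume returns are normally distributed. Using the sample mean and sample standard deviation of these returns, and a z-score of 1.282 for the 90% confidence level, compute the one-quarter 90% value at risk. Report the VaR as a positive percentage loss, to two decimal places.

μ = (6.1 − 0.8 + 2.9 − 9.7 − 0.1 + 2.1 + 1.9) / 7 = 0.3429%
Σ(r − μ)² = 147.5571; sample σ = √(147.5571/6) = 4.9591%
VaR = −(μ − z·σ) = −(0.3429 − 1.282 × 4.9591) = −(-6.0147) = 6.0147%

6.01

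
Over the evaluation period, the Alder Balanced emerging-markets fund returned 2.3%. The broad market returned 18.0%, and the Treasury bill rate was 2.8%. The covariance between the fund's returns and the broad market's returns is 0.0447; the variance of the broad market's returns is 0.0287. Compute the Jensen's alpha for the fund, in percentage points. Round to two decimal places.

β = Cov / Var = 0.0447 / 0.0287 = 1.5575
E[R] = Rf + β(Rm − Rf) = 2.8% + 1.5575 × (18.0% − 2.8%) = 26.4740%
α = Rp − E[R] = 2.3% − 26.4740% = -24.1740

-24.17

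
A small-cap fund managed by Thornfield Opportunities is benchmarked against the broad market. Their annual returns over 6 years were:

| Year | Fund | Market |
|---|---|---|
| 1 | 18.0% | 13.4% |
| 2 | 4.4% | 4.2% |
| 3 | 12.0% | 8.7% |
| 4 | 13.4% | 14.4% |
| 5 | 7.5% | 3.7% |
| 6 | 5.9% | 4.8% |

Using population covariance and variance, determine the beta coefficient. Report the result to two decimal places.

r̄p = 10.2000%,  r̄m = 8.2000%
Cov = Σ(rp − r̄p)(rm − r̄m) / 6 = 18.5450
Var(rm) = Σ(rm − r̄m)² / 6 = 18.9233
β = Cov / Var = 18.5450 / 18.9233 = 0.9800

0.98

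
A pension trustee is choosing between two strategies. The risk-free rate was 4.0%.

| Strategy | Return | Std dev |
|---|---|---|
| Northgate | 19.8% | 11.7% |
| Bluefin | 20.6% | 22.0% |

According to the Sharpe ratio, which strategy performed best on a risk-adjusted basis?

Northgate

Northgate: Sharpe ratio = (19.8% − 4.0%) / 11.7% = 1.350
Bluefin: Sharpe ratio = (20.6% − 4.0%) / 22.0% = 0.755
Highest: Northgate (1.350).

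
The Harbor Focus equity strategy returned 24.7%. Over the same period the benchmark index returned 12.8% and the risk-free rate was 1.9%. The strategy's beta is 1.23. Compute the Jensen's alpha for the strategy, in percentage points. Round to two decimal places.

CAPM expected return = Rf + β(Rm − Rf) = 1.9% + 1.23 × (12.8% − 1.9%) = 1.9 + 1.23 × 10.90 = 15.3070%
Jensen's α = Rp − E[R] = 24.7% − 15.3070% = 9.3930

9.39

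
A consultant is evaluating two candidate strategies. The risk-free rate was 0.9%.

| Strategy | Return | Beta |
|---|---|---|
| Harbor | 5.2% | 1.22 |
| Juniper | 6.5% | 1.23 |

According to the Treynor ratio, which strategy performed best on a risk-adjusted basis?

Juniper

Harbor: Treynor = (5.2% − 0.9%) / 1.22 = 3.525
Juniper: Treynor = (6.5% − 0.9%) / 1.23 = 4.553
Highest: Juniper (4.553).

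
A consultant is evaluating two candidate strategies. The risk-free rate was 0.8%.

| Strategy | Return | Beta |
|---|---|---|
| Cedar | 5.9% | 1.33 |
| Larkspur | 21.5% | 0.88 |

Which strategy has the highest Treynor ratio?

Larkspur

Cedar: Treynor = (5.9% − 0.8%) / 1.33 = 3.835
Larkspur: Treynor = (21.5% − 0.8%) / 0.88 = 23.523
Highest: Larkspur (23.523).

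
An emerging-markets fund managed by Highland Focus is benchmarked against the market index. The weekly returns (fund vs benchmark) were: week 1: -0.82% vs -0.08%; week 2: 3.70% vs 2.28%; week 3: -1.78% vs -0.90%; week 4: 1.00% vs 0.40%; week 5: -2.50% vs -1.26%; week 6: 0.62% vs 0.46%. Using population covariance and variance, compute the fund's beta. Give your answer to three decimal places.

1.774

r̄p = 0.0367%,  r̄m = 0.1500%
Cov = Σ(rp − r̄p)(rm − r̄m) / 6 = 2.3176
Var(rm) = Σ(rm − r̄m)² / 6 = 1.3065
β = Cov / Var = 2.3176 / 1.3065 = 1.7739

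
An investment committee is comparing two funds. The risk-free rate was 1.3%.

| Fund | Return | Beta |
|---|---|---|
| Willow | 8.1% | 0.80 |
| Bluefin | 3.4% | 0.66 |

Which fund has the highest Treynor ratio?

Willow

Willow: Treynor = (8.1% − 1.3%) / 0.80 = 8.500
Bluefin: Treynor = (3.4% − 1.3%) / 0.66 = 3.182
Highest: Willow (8.500).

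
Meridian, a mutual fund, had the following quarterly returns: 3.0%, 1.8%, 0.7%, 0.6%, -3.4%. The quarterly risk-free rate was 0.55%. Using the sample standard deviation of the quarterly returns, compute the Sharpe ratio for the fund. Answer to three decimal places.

-0.004

μ = (3 + 1.8 + 0.7 + 0.6 − 3.4) / 5 = 2.70 / 5 = 0.5400%
Σ(r − μ)² = 23.1920; sample σ = √(23.1920/4) = 2.4079%
Sharpe = (μ − rf) / σ = (0.5400 − 0.55) / 2.4079 = -0.0100 / 2.4079 = -0.0042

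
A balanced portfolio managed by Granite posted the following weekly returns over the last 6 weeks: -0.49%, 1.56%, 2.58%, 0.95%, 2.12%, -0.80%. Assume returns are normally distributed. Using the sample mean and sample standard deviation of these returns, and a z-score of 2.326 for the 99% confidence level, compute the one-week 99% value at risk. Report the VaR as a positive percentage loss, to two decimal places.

2.22

Mean return μ = 5.920 / 6 = 0.9867%
Σ(r − μ)² = 9.5259; sample σ = √(9.5259/5) = 1.3803%
VaR = −(μ − z·σ) = −(0.9867 − 2.326 × 1.3803) = −(-2.2239) = 2.2239%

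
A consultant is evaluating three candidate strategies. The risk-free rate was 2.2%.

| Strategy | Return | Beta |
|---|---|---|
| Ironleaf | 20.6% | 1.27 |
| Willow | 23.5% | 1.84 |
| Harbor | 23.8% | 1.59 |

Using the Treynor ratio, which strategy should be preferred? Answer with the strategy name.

Ironleaf

Ironleaf: Treynor = (20.6% − 2.2%) / 1.27 = 14.488
Willow: Treynor = (23.5% − 2.2%) / 1.84 = 11.576
Harbor: Treynor = (23.8% − 2.2%) / 1.59 = 13.585
Highest: Ironleaf (14.488).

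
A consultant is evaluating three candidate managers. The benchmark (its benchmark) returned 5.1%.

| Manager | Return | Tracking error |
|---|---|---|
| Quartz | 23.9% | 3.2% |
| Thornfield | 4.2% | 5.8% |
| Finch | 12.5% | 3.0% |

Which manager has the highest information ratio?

Quartz: IR = (23.9% − 5.1%) / 3.2% = 5.875
Thornfield: IR = (4.2% − 5.1%) / 5.8% = -0.155
Finch: IR = (12.5% − 5.1%) / 3.0% = 2.467
Highest: Quartz (5.875).

Quartz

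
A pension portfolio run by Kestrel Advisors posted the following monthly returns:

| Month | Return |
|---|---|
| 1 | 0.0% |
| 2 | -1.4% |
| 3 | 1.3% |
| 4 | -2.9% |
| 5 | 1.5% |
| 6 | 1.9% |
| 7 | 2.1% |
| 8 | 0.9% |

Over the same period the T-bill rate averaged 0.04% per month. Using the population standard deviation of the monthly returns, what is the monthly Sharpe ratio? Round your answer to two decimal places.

Mean return μ = 3.40 / 8 = 0.4250%
Σ(r − μ)² = (0 − 0.4250)² + (-1.4 − 0.4250)² + … = 21.6950
population σ = √(21.6950 / 8) = √2.7119 = 1.6468%
Sharpe = (μ − rf) / σ = (0.4250 − 0.04) / 1.6468 = 0.3850 / 1.6468 = 0.2338

0.23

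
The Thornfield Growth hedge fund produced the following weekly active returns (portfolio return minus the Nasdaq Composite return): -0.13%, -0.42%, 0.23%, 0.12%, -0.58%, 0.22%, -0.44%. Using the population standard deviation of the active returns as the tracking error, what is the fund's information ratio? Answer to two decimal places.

r̄ = (-0.13 − 0.42 + 0.23 + 0.12 − 0.58 + 0.22 − 0.44) / 7 = -1.000 / 7 = -0.1429%
Σ(r − r̄)² = 0.6961; population σ = √(0.6961/7) = 0.3153%
IR = r̄ / tracking error = -0.1429 / 0.3153 = -0.4532

-0.45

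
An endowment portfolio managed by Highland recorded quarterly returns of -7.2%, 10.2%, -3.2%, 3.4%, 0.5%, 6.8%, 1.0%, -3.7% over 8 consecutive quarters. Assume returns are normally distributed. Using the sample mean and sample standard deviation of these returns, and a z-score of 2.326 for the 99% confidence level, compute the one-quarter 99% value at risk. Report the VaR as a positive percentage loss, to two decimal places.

Mean return μ = 7.80 / 8 = 0.9750%
Σ(r − μ)² = (-7.2 − 0.9750)² + (10.2 − 0.9750)² + (-3.2 − 0.9750)² + … = 231.2550
sample σ = √(231.2550 / 7) = √33.0364 = 5.7477%
VaR = −(μ − z·σ) = −(0.9750 − 2.326 × 5.7477) = −(-12.3942) = 12.3942%

12.39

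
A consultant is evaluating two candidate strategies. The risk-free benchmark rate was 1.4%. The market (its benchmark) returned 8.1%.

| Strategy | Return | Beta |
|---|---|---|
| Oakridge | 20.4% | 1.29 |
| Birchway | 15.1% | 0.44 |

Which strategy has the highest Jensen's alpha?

Oakridge: α = 20.4% − [1.4% + 1.29 × (8.1% − 1.4%)] = 10.357
Birchway: α = 15.1% − [1.4% + 0.44 × (8.1% − 1.4%)] = 10.752
Highest: Birchway (10.752).

Birchway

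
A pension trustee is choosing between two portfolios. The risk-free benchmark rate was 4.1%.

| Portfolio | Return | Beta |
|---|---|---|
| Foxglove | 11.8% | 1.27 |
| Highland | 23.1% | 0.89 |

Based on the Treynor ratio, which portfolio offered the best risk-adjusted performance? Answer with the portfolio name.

Highland

Foxglove: Treynor = (11.8% − 4.1%) / 1.27 = 6.063
Highland: Treynor = (23.1% − 4.1%) / 0.89 = 21.348
Highest: Highland (21.348).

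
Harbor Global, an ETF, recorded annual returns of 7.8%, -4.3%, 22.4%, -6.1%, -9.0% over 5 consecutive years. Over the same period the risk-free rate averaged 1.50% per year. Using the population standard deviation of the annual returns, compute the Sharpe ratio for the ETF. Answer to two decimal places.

r̄ = (7.8 − 4.3 + 22.4 − 6.1 − 9) / 5 = 2.1600%
Population σ = √[Σ(r − r̄)² / 5] = √[675.9720 / 5] = √135.1944 = 11.6273%
Sharpe = (r̄ − rf) / σ = (2.1600 − 1.5) / 11.6273 = 0.6600 / 11.6273 = 0.0568

0.06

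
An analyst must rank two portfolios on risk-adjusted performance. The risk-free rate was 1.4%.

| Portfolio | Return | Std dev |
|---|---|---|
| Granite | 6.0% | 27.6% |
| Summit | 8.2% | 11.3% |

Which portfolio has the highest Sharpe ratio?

Summit

Granite: Sharpe ratio = (6.0% − 1.4%) / 27.6% = 0.167
Summit: Sharpe ratio = (8.2% − 1.4%) / 11.3% = 0.602
Highest: Summit (0.602).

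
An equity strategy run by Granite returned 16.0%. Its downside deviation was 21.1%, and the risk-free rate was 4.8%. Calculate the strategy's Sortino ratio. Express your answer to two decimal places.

Sortino = (Rp − Rf) / σd = (16.0% − 4.8%) / 21.1% = 11.20% / 21.1% = 0.5308

0.53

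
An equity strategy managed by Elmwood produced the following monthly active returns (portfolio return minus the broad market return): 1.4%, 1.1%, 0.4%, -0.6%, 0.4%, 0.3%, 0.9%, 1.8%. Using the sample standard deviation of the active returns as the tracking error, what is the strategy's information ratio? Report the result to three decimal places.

r̄ = (1.4 + 1.1 + 0.4 − 0.6 + 0.4 + 0.3 + 0.9 + 1.8) / 8 = 5.70 / 8 = 0.7125%
Σ(r − r̄)² = (1.4 − 0.7125)² + (1.1 − 0.7125)² + (0.4 − 0.7125)² + … = 3.9288
σ = √[3.9288 / 7] = 0.7492%
IR = r̄ / tracking error = 0.7125 / 0.7492 = 0.9510

0.951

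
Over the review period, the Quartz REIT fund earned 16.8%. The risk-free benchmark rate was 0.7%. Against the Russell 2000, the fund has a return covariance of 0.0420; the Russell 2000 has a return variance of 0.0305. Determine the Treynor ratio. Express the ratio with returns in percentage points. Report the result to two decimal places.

β = Cov / Var = 0.0420 / 0.0305 = 1.3770
Treynor = (Rp − Rf) / β = (16.8% − 0.7%) / 1.3770 = 16.10 / 1.3770 = 11.6921

11.69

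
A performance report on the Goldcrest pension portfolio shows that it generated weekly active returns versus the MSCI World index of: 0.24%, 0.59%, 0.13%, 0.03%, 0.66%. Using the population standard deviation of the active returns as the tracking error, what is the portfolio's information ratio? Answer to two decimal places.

1.32

μ = (0.24 + 0.59 + 0.13 + 0.03 + 0.66) / 5 = 0.3300%
Σ(r − μ)² = 0.3146; population σ = √(0.3146/5) = 0.2508%
IR = μ / tracking error = 0.3300 / 0.2508 = 1.3158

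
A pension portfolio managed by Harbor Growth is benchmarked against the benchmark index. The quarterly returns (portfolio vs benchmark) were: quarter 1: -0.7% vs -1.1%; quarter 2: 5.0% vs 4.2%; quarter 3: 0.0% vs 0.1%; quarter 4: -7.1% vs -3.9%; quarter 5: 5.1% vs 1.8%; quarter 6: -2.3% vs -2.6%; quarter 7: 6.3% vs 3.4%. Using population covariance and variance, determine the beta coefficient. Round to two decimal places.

r̄p = 0.9000%,  r̄m = 0.2714%
Cov = Σ(rp − r̄p)(rm − r̄m) / 7 = 12.0471
Var(rm) = Σ(rm − r̄m)² / 7 = 7.8735
β = Cov / Var = 12.0471 / 7.8735 = 1.5301

1.53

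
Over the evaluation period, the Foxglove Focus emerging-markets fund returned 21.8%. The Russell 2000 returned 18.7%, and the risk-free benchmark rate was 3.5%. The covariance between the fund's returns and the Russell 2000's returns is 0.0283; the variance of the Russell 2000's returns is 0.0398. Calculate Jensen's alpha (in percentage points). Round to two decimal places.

7.49

β = Cov / Var = 0.0283 / 0.0398 = 0.7111
E[R] = Rf + β(Rm − Rf) = 3.5% + 0.7111 × (18.7% − 3.5%) = 14.3087%
α = Rp − E[R] = 21.8% − 14.3087% = 7.4913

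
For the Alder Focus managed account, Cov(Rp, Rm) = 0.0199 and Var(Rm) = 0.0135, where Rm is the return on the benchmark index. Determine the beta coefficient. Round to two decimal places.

1.47

β = Cov(Rp, Rm) / Var(Rm) = 0.0199 / 0.0135 = 1.4741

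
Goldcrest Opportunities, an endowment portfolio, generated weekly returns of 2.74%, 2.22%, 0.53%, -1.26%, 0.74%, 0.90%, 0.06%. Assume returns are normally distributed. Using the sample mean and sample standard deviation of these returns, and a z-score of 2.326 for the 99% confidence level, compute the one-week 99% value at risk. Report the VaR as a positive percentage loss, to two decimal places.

r̄ = (2.74 + 2.22 + 0.53 − 1.26 + 0.74 + 0.9 + 0.06) / 7 = 5.930 / 7 = 0.8471%
Σ(r − r̄)² = (2.74 − 0.8471)² + (2.22 − 0.8471)² + (0.53 − 0.8471)² + … = 10.6421
σ = √[10.6421 / 6] = 1.3318%
VaR = −(r̄ − z·σ) = −(0.8471 − 2.326 × 1.3318) = −(-2.2507) = 2.2507%

2.25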